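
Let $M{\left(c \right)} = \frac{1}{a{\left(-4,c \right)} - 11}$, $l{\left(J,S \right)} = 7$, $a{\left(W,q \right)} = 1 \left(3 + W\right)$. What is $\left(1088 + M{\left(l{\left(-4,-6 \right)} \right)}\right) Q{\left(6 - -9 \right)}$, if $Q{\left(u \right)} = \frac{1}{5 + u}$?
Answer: $\frac{2611}{48} \approx 54.396$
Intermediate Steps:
$a{\left(W,q \right)} = 3 + W$
$M{\left(c \right)} = - \frac{1}{12}$ ($M{\left(c \right)} = \frac{1}{\left(3 - 4\right) - 11} = \frac{1}{-1 - 11} = \frac{1}{-12} = - \frac{1}{12}$)
$\left(1088 + M{\left(l{\left(-4,-6 \right)} \right)}\right) Q{\left(6 - -9 \right)} = \frac{1088 - \frac{1}{12}}{5 + \left(6 - -9\right)} = \frac{13055}{12 \left(5 + \left(6 + 9\right)\right)} = \frac{13055}{12 \left(5 + 15\right)} = \frac{13055}{12 \cdot 20} = \frac{13055}{12} \cdot \frac{1}{20} = \frac{2611}{48}$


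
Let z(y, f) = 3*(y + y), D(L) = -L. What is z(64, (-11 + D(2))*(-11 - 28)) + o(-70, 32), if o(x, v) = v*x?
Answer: -1856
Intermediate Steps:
z(y, f) = 6*y (z(y, f) = 3*(2*y) = 6*y)
z(64, (-11 + D(2))*(-11 - 28)) + o(-70, 32) = 6*64 + 32*(-70) = 384 - 2240 = -1856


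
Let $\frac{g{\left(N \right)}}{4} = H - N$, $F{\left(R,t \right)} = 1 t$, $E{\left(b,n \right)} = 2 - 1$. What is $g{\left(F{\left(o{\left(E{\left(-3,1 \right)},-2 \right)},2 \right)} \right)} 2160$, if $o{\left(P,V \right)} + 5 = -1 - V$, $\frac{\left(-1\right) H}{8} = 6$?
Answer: $-432000$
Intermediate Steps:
$H = -48$ ($H = \left(-8\right) 6 = -48$)
$E{\left(b,n \right)} = 1$ ($E{\left(b,n \right)} = 2 - 1 = 1$)
$o{\left(P,V \right)} = -6 - V$ ($o{\left(P,V \right)} = -5 - \left(1 + V\right) = -6 - V$)
$F{\left(R,t \right)} = t$
$g{\left(N \right)} = -192 - 4 N$ ($g{\left(N \right)} = 4 \left(-48 - N\right) = -192 - 4 N$)
$g{\left(F{\left(o{\left(E{\left(-3,1 \right)},-2 \right)},2 \right)} \right)} 2160 = \left(-192 - 8\right) 2160 = \left(-200\right) 2160 = -432000$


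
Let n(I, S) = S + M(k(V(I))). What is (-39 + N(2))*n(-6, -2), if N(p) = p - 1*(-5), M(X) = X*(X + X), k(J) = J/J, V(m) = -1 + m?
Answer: 0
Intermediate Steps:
k(J) = 1
M(X) = 2*X² (M(X) = X*(2*X) = 2*X²)
n(I, S) = 2 + S (n(I, S) = S + 2*1² = S + 2*1 = S + 2 = 2 + S)
N(p) = 5 + p (N(p) = p + 5 = 5 + p)
(-39 + N(2))*n(-6, -2) = (-39 + (5 + 2))*(2 - 2) = (-39 + 7)*0 = -32*0 = 0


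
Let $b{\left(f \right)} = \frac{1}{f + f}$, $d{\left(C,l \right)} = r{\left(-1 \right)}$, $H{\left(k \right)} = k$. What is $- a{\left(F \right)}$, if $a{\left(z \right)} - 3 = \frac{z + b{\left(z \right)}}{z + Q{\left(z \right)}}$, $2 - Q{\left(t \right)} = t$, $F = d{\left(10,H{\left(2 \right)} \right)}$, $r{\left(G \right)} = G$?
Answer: $- \frac{9}{4} \approx -2.25$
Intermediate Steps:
$d{\left(C,l \right)} = -1$
$F = -1$
$Q{\left(t \right)} = 2 - t$
$b{\left(f \right)} = \frac{1}{2 f}$
$a{\left(z \right)} = 3 + \frac{z}{2} + \frac{1}{4 z}$ ($a{\left(z \right)} = 3 + \frac{z + \frac{1}{2 z}}{z - \left(-2 + z\right)} = 3 + \frac{z + \frac{1}{2 z}}{2} = 3 + \left(z + \frac{1}{2 z}\right) \frac{1}{2} = 3 + \left(\frac{z}{2} + \frac{1}{4 z}\right) = 3 + \frac{z}{2} + \frac{1}{4 z}$)
$- a{\left(F \right)} = - (3 + \frac{1}{2} \left(-1\right) + \frac{1}{4 \left(-1\right)}) = - (3 - \frac{1}{2} + \frac{1}{4} \left(-1\right)) = - (3 - \frac{1}{2} - \frac{1}{4}) = \left(-1\right) \frac{9}{4} = - \frac{9}{4}$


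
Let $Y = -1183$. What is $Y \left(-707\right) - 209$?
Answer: $836172$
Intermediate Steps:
$Y \left(-707\right) - 209 = \left(-1183\right) \left(-707\right) - 209 = 836381 - 209 = 836172$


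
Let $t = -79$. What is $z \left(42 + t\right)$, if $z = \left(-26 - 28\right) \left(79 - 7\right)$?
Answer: $143856$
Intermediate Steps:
$z = -3888$ ($z = \left(-54\right) 72 = -3888$)
$z \left(42 + t\right) = - 3888 \left(42 - 79\right) = \left(-3888\right) \left(-37\right) = 143856$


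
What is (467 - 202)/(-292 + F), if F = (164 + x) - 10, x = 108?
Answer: -53/6 ≈ -8.8333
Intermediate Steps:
F = 262 (F = (164 + 108) - 10 = 272 - 10 = 262)
(467 - 202)/(-292 + F) = (467 - 202)/(-292 + 262) = 265/(-30) = 265*(-1/30) = -53/6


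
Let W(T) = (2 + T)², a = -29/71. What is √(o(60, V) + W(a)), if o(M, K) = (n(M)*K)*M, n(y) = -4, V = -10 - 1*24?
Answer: √41147329/71 ≈ 90.347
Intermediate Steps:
V = -34 (V = -10 - 24 = -34)
o(M, K) = -4*K*M (o(M, K) = (-4*K)*M = -4*K*M)
a = -29/71 (a = -29*1/71 = -29/71 ≈ -0.40845)
√(o(60, V) + W(a)) = √(-4*(-34)*60 + (2 - 29/71)²) = √(8160 + (113/71)²) = √(8160 + 12769/5041) = √(41147329/5041) = √41147329/71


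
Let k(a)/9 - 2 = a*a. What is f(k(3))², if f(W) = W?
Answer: 9801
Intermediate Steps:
k(a) = 18 + 9*a² (k(a) = 18 + 9*(a*a) = 18 + 9*a²)
f(k(3))² = (18 + 9*3²)² = (18 + 9*9)² = (18 + 81)² = 99² = 9801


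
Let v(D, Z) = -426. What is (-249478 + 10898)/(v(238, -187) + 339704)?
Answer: -119290/169639 ≈ -0.70320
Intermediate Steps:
(-249478 + 10898)/(v(238, -187) + 339704) = (-249478 + 10898)/(-426 + 339704) = -238580/339278 = -238580*1/339278 = -119290/169639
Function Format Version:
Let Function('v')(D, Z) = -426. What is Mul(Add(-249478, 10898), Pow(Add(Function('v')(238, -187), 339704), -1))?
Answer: Rational(-119290, 169639) ≈ -0.70320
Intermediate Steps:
Mul(Add(-249478, 10898), Pow(Add(Function('v')(238, -187), 339704), -1)) = Mul(Add(-249478, 10898), Pow(Add(-426, 339704), -1)) = Mul(-238580, Pow(339278, -1)) = Mul(-238580, Rational(1, 339278)) = Rational(-119290, 169639)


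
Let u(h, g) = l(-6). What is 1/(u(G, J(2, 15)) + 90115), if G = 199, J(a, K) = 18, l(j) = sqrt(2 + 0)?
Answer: 90115/8120713223 - sqrt(2)/8120713223 ≈ 1.1097e-5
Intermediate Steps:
l(j) = sqrt(2)
u(h, g) = sqrt(2)
1/(u(G, J(2, 15)) + 90115) = 1/(sqrt(2) + 90115) = 1/(90115 + sqrt(2))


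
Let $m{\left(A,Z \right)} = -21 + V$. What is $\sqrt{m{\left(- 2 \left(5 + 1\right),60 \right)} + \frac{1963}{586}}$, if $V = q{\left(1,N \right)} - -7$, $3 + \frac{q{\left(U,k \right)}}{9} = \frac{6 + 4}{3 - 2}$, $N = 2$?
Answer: $\frac{\sqrt{17976722}}{586} \approx 7.2353$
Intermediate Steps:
$q{\left(U,k \right)} = 63$ ($q{\left(U,k \right)} = -27 + 9 \frac{6 + 4}{3 - 2} = -27 + 9 \cdot \frac{10}{1} = -27 + 9 \cdot 10 \cdot 1 = -27 + 9 \cdot 10 = -27 + 90 = 63$)
$V = 70$ ($V = 63 - -7 = 63 + 7 = 70$)
$m{\left(A,Z \right)} = 49$ ($m{\left(A,Z \right)} = -21 + 70 = 49$)
$\sqrt{m{\left(- 2 \left(5 + 1\right),60 \right)} + \frac{1963}{586}} = \sqrt{49 + \frac{1963}{586}} = \sqrt{\frac{30677}{586}} = \frac{\sqrt{17976722}}{586}$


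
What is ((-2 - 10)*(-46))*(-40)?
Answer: -22080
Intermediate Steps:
((-2 - 10)*(-46))*(-40) = -12*(-46)*(-40) = 552*(-40) = -22080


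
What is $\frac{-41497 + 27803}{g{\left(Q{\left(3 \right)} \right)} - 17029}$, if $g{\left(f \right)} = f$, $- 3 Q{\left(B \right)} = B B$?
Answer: $\frac{6847}{8516} \approx 0.80402$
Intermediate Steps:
$Q{\left(B \right)} = - \frac{B^{2}}{3}$ ($Q{\left(B \right)} = - \frac{B B}{3} = - \frac{B^{2}}{3}$)
$\frac{-41497 + 27803}{g{\left(Q{\left(3 \right)} \right)} - 17029} = \frac{-41497 + 27803}{- \frac{3^{2}}{3} - 17029} = - \frac{13694}{\left(- \frac{1}{3}\right) 9 - 17029} = - \frac{13694}{-3 - 17029} = - \frac{13694}{-17032} = \left(-13694\right) \left(- \frac{1}{17032}\right) = \frac{6847}{8516}$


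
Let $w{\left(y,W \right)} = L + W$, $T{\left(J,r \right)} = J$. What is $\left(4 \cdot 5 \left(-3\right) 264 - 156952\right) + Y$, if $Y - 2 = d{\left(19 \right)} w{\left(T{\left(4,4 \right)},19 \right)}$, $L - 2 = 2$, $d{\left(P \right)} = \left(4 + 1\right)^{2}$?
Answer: $-172215$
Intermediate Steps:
$d{\left(P \right)} = 25$ ($d{\left(P \right)} = 5^{2} = 25$)
$L = 4$ ($L = 2 + 2 = 4$)
$w{\left(y,W \right)} = 4 + W$
$Y = 577$ ($Y = 2 + 25 \left(4 + 19\right) = 2 + 25 \cdot 23 = 2 + 575 = 577$)
$\left(4 \cdot 5 \left(-3\right) 264 - 156952\right) + Y = \left(4 \cdot 5 \left(-3\right) 264 - 156952\right) + 577 = \left(20 \left(-3\right) 264 - 156952\right) + 577 = \left(\left(-60\right) 264 - 156952\right) + 577 = \left(-15840 - 156952\right) + 577 = -172792 + 577 = -172215$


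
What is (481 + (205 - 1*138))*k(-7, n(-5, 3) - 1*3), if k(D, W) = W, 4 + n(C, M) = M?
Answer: -2192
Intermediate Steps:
n(C, M) = -4 + M
(481 + (205 - 1*138))*k(-7, n(-5, 3) - 1*3) = (481 + (205 - 1*138))*((-4 + 3) - 1*3) = (481 + (205 - 138))*(-1 - 3) = (481 + 67)*(-4) = 548*(-4) = -2192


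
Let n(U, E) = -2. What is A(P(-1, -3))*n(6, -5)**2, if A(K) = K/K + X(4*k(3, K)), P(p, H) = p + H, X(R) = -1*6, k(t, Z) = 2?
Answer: -20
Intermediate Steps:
X(R) = -6
P(p, H) = H + p
A(K) = -5 (A(K) = K/K - 6 = 1 - 6 = -5)
A(P(-1, -3))*n(6, -5)**2 = -5*(-2)**2 = -5*4 = -20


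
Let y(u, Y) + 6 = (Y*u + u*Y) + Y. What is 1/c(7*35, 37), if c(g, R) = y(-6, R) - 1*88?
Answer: -1/501 ≈ -0.0019960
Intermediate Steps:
y(u, Y) = -6 + Y + 2*Y*u (y(u, Y) = -6 + ((Y*u + u*Y) + Y) = -6 + ((Y*u + Y*u) + Y) = -6 + (2*Y*u + Y) = -6 + (Y + 2*Y*u) = -6 + Y + 2*Y*u)
c(g, R) = -94 - 11*R (c(g, R) = (-6 + R + 2*R*(-6)) - 1*88 = (-6 + R - 12*R) - 88 = (-6 - 11*R) - 88 = -94 - 11*R)
1/c(7*35, 37) = 1/(-94 - 11*37) = 1/(-94 - 407) = 1/(-501) = -1/501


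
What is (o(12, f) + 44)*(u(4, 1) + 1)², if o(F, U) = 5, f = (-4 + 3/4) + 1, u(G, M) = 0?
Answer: 49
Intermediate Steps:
f = -9/4 (f = (-4 + 3*(¼)) + 1 = (-4 + ¾) + 1 = -13/4 + 1 = -9/4 ≈ -2.2500)
(o(12, f) + 44)*(u(4, 1) + 1)² = (5 + 44)*(0 + 1)² = 49*1² = 49*1 = 49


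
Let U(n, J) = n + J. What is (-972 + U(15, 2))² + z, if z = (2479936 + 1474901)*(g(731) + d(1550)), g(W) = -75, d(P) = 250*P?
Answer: 1532203636750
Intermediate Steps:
U(n, J) = J + n
z = 1532202724725 (z = (2479936 + 1474901)*(-75 + 250*1550) = 3954837*(-75 + 387500) = 3954837*387425 = 1532202724725)
(-972 + U(15, 2))² + z = (-972 + (2 + 15))² + 1532202724725 = (-972 + 17)² + 1532202724725 = (-955)² + 1532202724725 = 912025 + 1532202724725 = 1532203636750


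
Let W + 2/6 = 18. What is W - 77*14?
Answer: -3181/3 ≈ -1060.3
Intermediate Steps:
W = 53/3 (W = -1/3 + 18 = 53/3 ≈ 17.667)
W - 77*14 = 53/3 - 77*14 = 53/3 - 1078 = -3181/3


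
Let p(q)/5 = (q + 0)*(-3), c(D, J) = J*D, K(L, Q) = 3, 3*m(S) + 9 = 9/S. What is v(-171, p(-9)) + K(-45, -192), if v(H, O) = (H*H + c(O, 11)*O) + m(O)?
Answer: 10337221/45 ≈ 2.2972e+5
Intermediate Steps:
m(S) = -3 + 3/S (m(S) = -3 + (9/S)/3 = -3 + 3/S)
c(D, J) = D*J
p(q) = -15*q (p(q) = 5*((q + 0)*(-3)) = 5*(q*(-3)) = 5*(-3*q) = -15*q)
v(H, O) = -3 + H² + 3/O + 11*O² (v(H, O) = (H*H + (O*11)*O) + (-3 + 3/O) = (H² + (11*O)*O) + (-3 + 3/O) = (H² + 11*O²) + (-3 + 3/O) = -3 + H² + 3/O + 11*O²)
v(-171, p(-9)) + K(-45, -192) = (-3 + (-171)² + 3/((-15*(-9))) + 11*(-15*(-9))²) + 3 = (-3 + 29241 + 3/135 + 11*135²) + 3 = (-3 + 29241 + 3*(1/135) + 11*18225) + 3 = (-3 + 29241 + 1/45 + 200475) + 3 = 10337086/45 + 3 = 10337221/45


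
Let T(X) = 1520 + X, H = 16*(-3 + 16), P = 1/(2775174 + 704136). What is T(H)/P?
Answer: 6012247680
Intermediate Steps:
P = 1/3479310 ≈ 2.8741e-7
H = 208 (H = 16*13 = 208)
T(H)/P = (1520 + 208)/(1/3479310) = 1728*3479310 = 6012247680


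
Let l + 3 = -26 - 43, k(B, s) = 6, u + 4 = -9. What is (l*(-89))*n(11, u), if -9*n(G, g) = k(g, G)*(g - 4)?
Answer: 72624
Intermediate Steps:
u = -13 (u = -4 - 9 = -13)
l = -72 (l = -3 + (-26 - 43) = -3 - 69 = -72)
n(G, g) = 8/3 - 2*g/3 (n(G, g) = -2*(g - 4)/3 = -2*(-4 + g)/3 = -(-24 + 6*g)/9 = 8/3 - 2*g/3)
(l*(-89))*n(11, u) = (-72*(-89))*(8/3 - ⅔*(-13)) = 6408*(8/3 + 26/3) = 6408*(34/3) = 72624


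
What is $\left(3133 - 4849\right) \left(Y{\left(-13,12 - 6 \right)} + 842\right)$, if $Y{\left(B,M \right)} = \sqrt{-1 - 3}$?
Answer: $-1444872 - 3432 i \approx -1.4449 \cdot 10^{6} - 3432.0 i$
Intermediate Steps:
$Y{\left(B,M \right)} = 2 i$ ($Y{\left(B,M \right)} = \sqrt{-4} = 2 i$)
$\left(3133 - 4849\right) \left(Y{\left(-13,12 - 6 \right)} + 842\right) = \left(3133 - 4849\right) \left(2 i + 842\right) = - 1716 \left(842 + 2 i\right) = -1444872 - 3432 i$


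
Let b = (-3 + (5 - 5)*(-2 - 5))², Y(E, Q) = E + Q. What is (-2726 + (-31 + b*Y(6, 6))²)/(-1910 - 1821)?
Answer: -3203/3731 ≈ -0.85848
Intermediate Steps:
b = 9 (b = (-3 + 0*(-7))² = (-3 + 0)² = (-3)² = 9)
(-2726 + (-31 + b*Y(6, 6))²)/(-1910 - 1821) = (-2726 + (-31 + 9*(6 + 6))²)/(-1910 - 1821) = (-2726 + (-31 + 9*12)²)/(-3731) = (-2726 + (-31 + 108)²)*(-1/3731) = (-2726 + 77²)*(-1/3731) = (-2726 + 5929)*(-1/3731) = 3203*(-1/3731) = -3203/3731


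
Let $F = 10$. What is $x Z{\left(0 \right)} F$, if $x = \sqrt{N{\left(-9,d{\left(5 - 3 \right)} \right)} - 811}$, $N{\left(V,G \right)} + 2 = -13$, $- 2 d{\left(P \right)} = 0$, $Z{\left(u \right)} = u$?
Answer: $0$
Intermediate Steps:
$d{\left(P \right)} = 0$ ($d{\left(P \right)} = \left(- \frac{1}{2}\right) 0 = 0$)
$N{\left(V,G \right)} = -15$ ($N{\left(V,G \right)} = -2 - 13 = -15$)
$x = i \sqrt{826}$ ($x = \sqrt{-15 - 811} = \sqrt{-826} = i \sqrt{826} \approx 28.74 i$)
$x Z{\left(0 \right)} F = i \sqrt{826} \cdot 0 \cdot 10 = i \sqrt{826} \cdot 0 = 0$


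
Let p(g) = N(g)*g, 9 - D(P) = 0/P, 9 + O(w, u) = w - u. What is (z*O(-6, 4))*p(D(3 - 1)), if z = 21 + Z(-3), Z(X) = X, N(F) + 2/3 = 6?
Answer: -16416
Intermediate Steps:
N(F) = 16/3 (N(F) = -⅔ + 6 = 16/3)
O(w, u) = -9 + w - u (O(w, u) = -9 + (w - u) = -9 + w - u)
D(P) = 9 (D(P) = 9 - 0/P = 9 - 1*0 = 9 + 0 = 9)
z = 18 (z = 21 - 3 = 18)
p(g) = 16*g/3
(z*O(-6, 4))*p(D(3 - 1)) = (18*(-9 - 6 - 1*4))*((16/3)*9) = (18*(-9 - 6 - 4))*48 = (18*(-19))*48 = -342*48 = -16416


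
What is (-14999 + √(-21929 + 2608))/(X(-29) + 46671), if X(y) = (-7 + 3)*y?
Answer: -14999/46787 + 139*I/46787 ≈ -0.32058 + 0.0029709*I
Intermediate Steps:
X(y) = -4*y
(-14999 + √(-21929 + 2608))/(X(-29) + 46671) = (-14999 + √(-21929 + 2608))/(-4*(-29) + 46671) = (-14999 + √(-19321))/(116 + 46671) = (-14999 + 139*I)/46787 = (-14999 + 139*I)*(1/46787) = -14999/46787 + 139*I/46787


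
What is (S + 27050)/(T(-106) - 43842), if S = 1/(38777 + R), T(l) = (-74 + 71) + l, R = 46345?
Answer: -2302550101/3741197022 ≈ -0.61546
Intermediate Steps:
T(l) = -3 + l
S = 1/85122 (S = 1/(38777 + 46345) = 1/85122 ≈ 1.1748e-5)
(S + 27050)/(T(-106) - 43842) = (1/85122 + 27050)/((-3 - 106) - 43842) = 2302550101/(85122*(-109 - 43842)) = (2302550101/85122)/(-43951) = (2302550101/85122)*(-1/43951) = -2302550101/3741197022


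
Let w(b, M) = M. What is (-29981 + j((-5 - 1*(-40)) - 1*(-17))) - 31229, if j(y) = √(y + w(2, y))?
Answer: -61210 + 2*√26 ≈ -61200.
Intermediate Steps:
j(y) = √2*√y (j(y) = √(y + y) = √(2*y) = √2*√y)
(-29981 + j((-5 - 1*(-40)) - 1*(-17))) - 31229 = (-29981 + √2*√((-5 - 1*(-40)) - 1*(-17))) - 31229 = (-29981 + √2*√((-5 + 40) + 17)) - 31229 = (-29981 + √2*√(35 + 17)) - 31229 = (-29981 + √2*√52) - 31229 = (-29981 + √2*(2*√13)) - 31229 = (-29981 + 2*√26) - 31229 = -61210 + 2*√26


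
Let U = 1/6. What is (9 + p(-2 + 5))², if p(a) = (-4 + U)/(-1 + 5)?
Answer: 37249/576 ≈ 64.668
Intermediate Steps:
U = ⅙ (U = 1*(⅙) = ⅙ ≈ 0.16667)
p(a) = -23/24 (p(a) = (-4 + ⅙)/(-1 + 5) = -23/6/4 = -23/6*¼ = -23/24)
(9 + p(-2 + 5))² = (9 - 23/24)² = (193/24)² = 37249/576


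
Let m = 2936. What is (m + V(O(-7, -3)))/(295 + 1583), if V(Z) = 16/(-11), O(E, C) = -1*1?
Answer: 5380/3443 ≈ 1.5626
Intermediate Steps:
O(E, C) = -1
V(Z) = -16/11 (V(Z) = 16*(-1/11) = -16/11)
(m + V(O(-7, -3)))/(295 + 1583) = (2936 - 16/11)/(295 + 1583) = (32280/11)/1878 = (32280/11)*(1/1878) = 5380/3443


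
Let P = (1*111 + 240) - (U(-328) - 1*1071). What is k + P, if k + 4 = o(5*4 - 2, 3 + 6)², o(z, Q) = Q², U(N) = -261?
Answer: 8240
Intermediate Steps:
P = 1683 (P = (1*111 + 240) - (-261 - 1*1071) = (111 + 240) - (-261 - 1071) = 351 - 1*(-1332) = 351 + 1332 = 1683)
k = 6557 (k = -4 + ((3 + 6)²)² = -4 + (9²)² = -4 + 81² = -4 + 6561 = 6557)
k + P = 6557 + 1683 = 8240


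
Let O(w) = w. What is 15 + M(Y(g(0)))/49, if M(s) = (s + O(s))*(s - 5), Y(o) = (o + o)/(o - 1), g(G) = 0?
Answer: 15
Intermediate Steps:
Y(o) = 2*o/(-1 + o) (Y(o) = (2*o)/(-1 + o) = 2*o/(-1 + o))
M(s) = 2*s*(-5 + s) (M(s) = (s + s)*(s - 5) = (2*s)*(-5 + s) = 2*s*(-5 + s))
15 + M(Y(g(0)))/49 = 15 + (2*(2*0/(-1 + 0))*(-5 + 2*0/(-1 + 0)))/49 = 15 + (2*(2*0/(-1))*(-5 + 2*0/(-1)))/49 = 15 + (2*(2*0*(-1))*(-5 + 2*0*(-1)))/49 = 15 + (2*0*(-5 + 0))/49 = 15 + (2*0*(-5))/49 = 15 + (1/49)*0 = 15 + 0 = 15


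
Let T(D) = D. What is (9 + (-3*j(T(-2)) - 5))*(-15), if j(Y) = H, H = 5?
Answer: 165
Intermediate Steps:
j(Y) = 5
(9 + (-3*j(T(-2)) - 5))*(-15) = (9 + (-3*5 - 5))*(-15) = (9 + (-15 - 5))*(-15) = (9 - 20)*(-15) = -11*(-15) = 165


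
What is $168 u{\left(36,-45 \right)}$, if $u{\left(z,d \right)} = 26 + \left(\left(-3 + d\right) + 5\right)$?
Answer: $-2856$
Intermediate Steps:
$u{\left(z,d \right)} = 28 + d$ ($u{\left(z,d \right)} = 26 + \left(2 + d\right) = 28 + d$)
$168 u{\left(36,-45 \right)} = 168 \left(28 - 45\right) = 168 \left(-17\right) = -2856$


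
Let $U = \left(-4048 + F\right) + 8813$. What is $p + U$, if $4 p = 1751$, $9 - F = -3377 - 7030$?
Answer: $\frac{62475}{4} \approx 15619.0$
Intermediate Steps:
$F = 10416$ ($F = 9 - \left(-3377 - 7030\right) = 9 - -10407 = 9 + 10407 = 10416$)
$p = \frac{1751}{4}$ ($p = \frac{1}{4} \cdot 1751 = \frac{1751}{4} \approx 437.75$)
$U = 15181$ ($U = \left(-4048 + 10416\right) + 8813 = 6368 + 8813 = 15181$)
$p + U = \frac{1751}{4} + 15181 = \frac{62475}{4}$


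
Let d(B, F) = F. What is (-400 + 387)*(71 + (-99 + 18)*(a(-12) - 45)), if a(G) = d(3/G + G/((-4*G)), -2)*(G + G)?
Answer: 2236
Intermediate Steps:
a(G) = -4*G (a(G) = -2*(G + G) = -4*G)
(-400 + 387)*(71 + (-99 + 18)*(a(-12) - 45)) = (-400 + 387)*(71 + (-99 + 18)*(-4*(-12) - 45)) = -13*(71 - 81*(48 - 45)) = -13*(71 - 81*3) = -13*(71 - 243) = -13*(-172) = 2236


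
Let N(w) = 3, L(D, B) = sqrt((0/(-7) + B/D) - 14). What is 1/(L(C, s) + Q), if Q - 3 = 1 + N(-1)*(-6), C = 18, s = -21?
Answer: -12/181 - I*sqrt(546)/1267 ≈ -0.066298 - 0.018442*I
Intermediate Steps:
L(D, B) = sqrt(-14 + B/D) (L(D, B) = sqrt((0*(-1/7) + B/D) - 14) = sqrt((0 + B/D) - 14) = sqrt(B/D - 14) = sqrt(-14 + B/D))
Q = -14 (Q = 3 + (1 + 3*(-6)) = 3 + (1 - 18) = 3 - 17 = -14)
1/(L(C, s) + Q) = 1/(sqrt(-14 - 21/18) - 14) = 1/(sqrt(-14 - 21*1/18) - 14) = 1/(sqrt(-14 - 7/6) - 14) = 1/(sqrt(-91/6) - 14) = 1/(I*sqrt(546)/6 - 14) = 1/(-14 + I*sqrt(546)/6)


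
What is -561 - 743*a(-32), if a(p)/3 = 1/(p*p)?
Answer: -576693/1024 ≈ -563.18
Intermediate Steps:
a(p) = 3/p² (a(p) = 3*(1/(p*p)) = 3/p²)
-561 - 743*a(-32) = -561 - 2229/(-32)² = -561 - 2229/1024 = -576693/1024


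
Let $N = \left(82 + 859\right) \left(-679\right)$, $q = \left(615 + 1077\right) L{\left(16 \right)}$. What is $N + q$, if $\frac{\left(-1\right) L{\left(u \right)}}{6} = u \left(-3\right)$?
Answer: $-151643$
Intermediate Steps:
$L{\left(u \right)} = 18 u$ ($L{\left(u \right)} = - 6 u \left(-3\right) = - 6 \left(- 3 u\right) = 18 u$)
$q = 487296$ ($q = \left(615 + 1077\right) 18 \cdot 16 = 1692 \cdot 288 = 487296$)
$N = -638939$ ($N = 941 \left(-679\right) = -638939$)
$N + q = -638939 + 487296 = -151643$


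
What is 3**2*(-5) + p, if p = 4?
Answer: -41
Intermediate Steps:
3**2*(-5) + p = 3**2*(-5) + 4 = 9*(-5) + 4 = -45 + 4 = -41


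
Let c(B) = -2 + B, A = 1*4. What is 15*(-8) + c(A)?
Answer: -118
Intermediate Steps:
A = 4
15*(-8) + c(A) = 15*(-8) + (-2 + 4) = -120 + 2 = -118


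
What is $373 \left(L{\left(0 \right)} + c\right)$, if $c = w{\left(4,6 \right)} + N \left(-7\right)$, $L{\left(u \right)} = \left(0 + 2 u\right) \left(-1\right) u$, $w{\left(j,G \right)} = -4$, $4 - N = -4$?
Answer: $-22380$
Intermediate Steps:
$N = 8$ ($N = 4 - -4 = 4 + 4 = 8$)
$L{\left(u \right)} = - 2 u^{2}$ ($L{\left(u \right)} = 2 u \left(-1\right) u = - 2 u u = - 2 u^{2}$)
$c = -60$ ($c = -4 + 8 \left(-7\right) = -4 - 56 = -60$)
$373 \left(L{\left(0 \right)} + c\right) = 373 \left(- 2 \cdot 0^{2} - 60\right) = 373 \left(\left(-2\right) 0 - 60\right) = 373 \left(0 - 60\right) = 373 \left(-60\right) = -22380$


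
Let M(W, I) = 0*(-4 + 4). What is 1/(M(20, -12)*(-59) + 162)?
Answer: 1/162 ≈ 0.0061728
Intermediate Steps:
M(W, I) = 0 (M(W, I) = 0*0 = 0)
1/(M(20, -12)*(-59) + 162) = 1/(0*(-59) + 162) = 1/(0 + 162) = 1/162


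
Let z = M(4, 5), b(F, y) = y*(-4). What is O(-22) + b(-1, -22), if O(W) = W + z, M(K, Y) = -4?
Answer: 62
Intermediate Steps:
b(F, y) = -4*y
z = -4
O(W) = -4 + W (O(W) = W - 4 = -4 + W)
O(-22) + b(-1, -22) = (-4 - 22) - 4*(-22) = -26 + 88 = 62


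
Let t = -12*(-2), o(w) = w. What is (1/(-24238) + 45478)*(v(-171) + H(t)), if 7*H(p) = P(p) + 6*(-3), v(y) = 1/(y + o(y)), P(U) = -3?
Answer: -125784194289/921044 ≈ -1.3657e+5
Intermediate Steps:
v(y) = 1/(2*y) (v(y) = 1/(y + y) = 1/(2*y))
t = 24
H(p) = -3 (H(p) = (-3 + 6*(-3))/7 = (-3 - 18)/7 = (1/7)*(-21) = -3)
(1/(-24238) + 45478)*(v(-171) + H(t)) = (1/(-24238) + 45478)*((1/2)/(-171) - 3) = (-1/24238 + 45478)*((1/2)*(-1/171) - 3) = 1102295763*(-1/342 - 3)/24238 = (1102295763/24238)*(-1027/342) = -125784194289/921044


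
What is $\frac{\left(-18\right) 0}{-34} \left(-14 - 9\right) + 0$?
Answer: $0$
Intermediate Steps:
$\frac{\left(-18\right) 0}{-34} \left(-14 - 9\right) + 0 = 0 \left(- \frac{1}{34}\right) \left(-14 - 9\right) + 0 = 0 \left(-23\right) + 0 = 0 + 0 = 0$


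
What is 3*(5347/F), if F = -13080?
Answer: -5347/4360 ≈ -1.2264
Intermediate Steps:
3*(5347/F) = 3*(5347/(-13080)) = 3*(5347*(-1/13080)) = 3*(-5347/13080) = -5347/4360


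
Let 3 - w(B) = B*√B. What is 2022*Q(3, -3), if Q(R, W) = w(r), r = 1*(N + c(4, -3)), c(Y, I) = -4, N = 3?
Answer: 6066 + 2022*I ≈ 6066.0 + 2022.0*I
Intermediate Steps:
r = -1 (r = 1*(3 - 4) = 1*(-1) = -1)
w(B) = 3 - B^(3/2) (w(B) = 3 - B*√B = 3 - B^(3/2))
Q(R, W) = 3 + I (Q(R, W) = 3 - (-1)^(3/2) = 3 - (-1)*I = 3 + I)
2022*Q(3, -3) = 2022*(3 + I) = 6066 + 2022*I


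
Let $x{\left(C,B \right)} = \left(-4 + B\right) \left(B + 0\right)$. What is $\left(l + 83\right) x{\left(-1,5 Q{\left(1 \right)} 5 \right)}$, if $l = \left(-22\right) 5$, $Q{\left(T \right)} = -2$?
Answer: $-72900$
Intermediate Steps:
$l = -110$
$x{\left(C,B \right)} = B \left(-4 + B\right)$ ($x{\left(C,B \right)} = \left(-4 + B\right) B = B \left(-4 + B\right)$)
$\left(l + 83\right) x{\left(-1,5 Q{\left(1 \right)} 5 \right)} = \left(-110 + 83\right) 5 \left(-2\right) 5 \left(-4 + 5 \left(-2\right) 5\right) = - 27 \left(-10\right) 5 \left(-4 - 50\right) = - 27 \left(- 50 \left(-4 - 50\right)\right) = - 27 \left(\left(-50\right) \left(-54\right)\right) = \left(-27\right) 2700 = -72900$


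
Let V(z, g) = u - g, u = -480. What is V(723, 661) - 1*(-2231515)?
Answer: 2230374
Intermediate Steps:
V(z, g) = -480 - g
V(723, 661) - 1*(-2231515) = (-480 - 1*661) - 1*(-2231515) = (-480 - 661) + 2231515 = -1141 + 2231515 = 2230374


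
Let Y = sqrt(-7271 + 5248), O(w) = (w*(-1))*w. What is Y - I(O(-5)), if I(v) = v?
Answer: 25 + 17*I*sqrt(7) ≈ 25.0 + 44.978*I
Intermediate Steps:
O(w) = -w**2 (O(w) = (-w)*w = -w**2)
Y = 17*I*sqrt(7) (Y = sqrt(-2023) = 17*I*sqrt(7) ≈ 44.978*I)
Y - I(O(-5)) = 17*I*sqrt(7) - (-1)*(-5)**2 = 17*I*sqrt(7) - (-1)*25 = 17*I*sqrt(7) - 1*(-25) = 17*I*sqrt(7) + 25 = 25 + 17*I*sqrt(7)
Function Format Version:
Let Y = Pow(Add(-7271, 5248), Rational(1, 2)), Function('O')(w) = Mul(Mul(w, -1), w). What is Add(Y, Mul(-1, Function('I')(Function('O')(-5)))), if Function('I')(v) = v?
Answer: Add(25, Mul(17, I, Pow(7, Rational(1, 2)))) ≈ Add(25.000, Mul(44.978, I))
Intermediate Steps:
Function('O')(w) = Mul(-1, Pow(w, 2)) (Function('O')(w) = Mul(Mul(-1, w), w) = Mul(-1, Pow(w, 2)))
Y = Mul(17, I, Pow(7, Rational(1, 2))) (Y = Pow(-2023, Rational(1, 2)) = Mul(17, I, Pow(7, Rational(1, 2))) ≈ Mul(44.978, I))
Add(Y, Mul(-1, Function('I')(Function('O')(-5)))) = Add(Mul(17, I, Pow(7, Rational(1, 2))), Mul(-1, Mul(-1, Pow(-5, 2)))) = Add(Mul(17, I, Pow(7, Rational(1, 2))), Mul(-1, Mul(-1, 25))) = Add(Mul(17, I, Pow(7, Rational(1, 2))), Mul(-1, -25)) = Add(Mul(17, I, Pow(7, Rational(1, 2))), 25) = Add(25, Mul(17, I, Pow(7, Rational(1, 2))))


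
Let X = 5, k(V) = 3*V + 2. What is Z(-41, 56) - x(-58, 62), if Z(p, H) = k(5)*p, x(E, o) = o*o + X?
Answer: -4546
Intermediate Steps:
k(V) = 2 + 3*V
x(E, o) = 5 + o² (x(E, o) = o*o + 5 = o² + 5 = 5 + o²)
Z(p, H) = 17*p (Z(p, H) = (2 + 3*5)*p = (2 + 15)*p = 17*p)
Z(-41, 56) - x(-58, 62) = 17*(-41) - (5 + 62²) = -697 - (5 + 3844) = -697 - 1*3849 = -697 - 3849 = -4546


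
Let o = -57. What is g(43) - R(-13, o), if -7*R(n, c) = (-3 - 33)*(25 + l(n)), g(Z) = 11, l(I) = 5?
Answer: -1003/7 ≈ -143.29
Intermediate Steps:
R(n, c) = 1080/7 (R(n, c) = -(-3 - 33)*(25 + 5)/7 = -(-36)*30/7 = -⅐*(-1080) = 1080/7)
g(43) - R(-13, o) = 11 - 1*1080/7 = 11 - 1080/7 = -1003/7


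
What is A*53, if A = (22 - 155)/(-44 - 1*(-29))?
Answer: 7049/15 ≈ 469.93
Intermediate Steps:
A = 133/15 (A = -133/(-44 + 29) = -133/(-15) = -1/15*(-133) = 133/15 ≈ 8.8667)
A*53 = (133/15)*53 = 7049/15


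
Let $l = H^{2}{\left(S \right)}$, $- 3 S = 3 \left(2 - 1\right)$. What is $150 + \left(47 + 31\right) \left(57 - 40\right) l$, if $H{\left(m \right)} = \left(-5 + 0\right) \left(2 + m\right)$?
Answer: $33300$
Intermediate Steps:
$S = -1$ ($S = - \frac{3 \left(2 - 1\right)}{3} = - \frac{3 \cdot 1}{3} = \left(- \frac{1}{3}\right) 3 = -1$)
$H{\left(m \right)} = -10 - 5 m$ ($H{\left(m \right)} = - 5 \left(2 + m\right) = -10 - 5 m$)
$l = 25$ ($l = \left(-10 - -5\right)^{2} = \left(-10 + 5\right)^{2} = \left(-5\right)^{2} = 25$)
$150 + \left(47 + 31\right) \left(57 - 40\right) l = 150 + \left(47 + 31\right) \left(57 - 40\right) 25 = 150 + 78 \cdot 17 \cdot 25 = 150 + 1326 \cdot 25 = 150 + 33150 = 33300$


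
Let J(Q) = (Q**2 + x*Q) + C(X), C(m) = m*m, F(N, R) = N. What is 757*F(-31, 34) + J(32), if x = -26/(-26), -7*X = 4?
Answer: -1098123/49 ≈ -22411.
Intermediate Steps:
X = -4/7 (X = -1/7*4 = -4/7 ≈ -0.57143)
C(m) = m**2
x = 1 (x = -26*(-1/26) = 1)
J(Q) = 16/49 + Q + Q**2 (J(Q) = (Q**2 + 1*Q) + (-4/7)**2 = (Q**2 + Q) + 16/49 = (Q + Q**2) + 16/49 = 16/49 + Q + Q**2)
757*F(-31, 34) + J(32) = 757*(-31) + (16/49 + 32 + 32**2) = -23467 + (16/49 + 32 + 1024) = -23467 + 51760/49 = -1098123/49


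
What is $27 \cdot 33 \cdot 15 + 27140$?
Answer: $40505$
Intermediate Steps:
$27 \cdot 33 \cdot 15 + 27140 = 891 \cdot 15 + 27140 = 13365 + 27140 = 40505$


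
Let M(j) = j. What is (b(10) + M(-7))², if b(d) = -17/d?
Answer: 7569/100 ≈ 75.690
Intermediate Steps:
(b(10) + M(-7))² = (-17/10 - 7)² = (-87/10)² = 7569/100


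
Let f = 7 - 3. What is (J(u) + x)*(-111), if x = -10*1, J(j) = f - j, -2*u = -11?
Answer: 2553/2 ≈ 1276.5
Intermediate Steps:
f = 4
u = 11/2 (u = -1/2*(-11) = 11/2 ≈ 5.5000)
J(j) = 4 - j
x = -10
(J(u) + x)*(-111) = ((4 - 1*11/2) - 10)*(-111) = ((4 - 11/2) - 10)*(-111) = (-3/2 - 10)*(-111) = -23/2*(-111) = 2553/2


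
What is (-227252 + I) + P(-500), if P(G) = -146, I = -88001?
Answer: -315399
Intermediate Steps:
(-227252 + I) + P(-500) = (-227252 - 88001) - 146 = -315253 - 146 = -315399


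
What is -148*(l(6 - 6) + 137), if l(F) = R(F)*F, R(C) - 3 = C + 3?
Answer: -20276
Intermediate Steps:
R(C) = 6 + C (R(C) = 3 + (C + 3) = 3 + (3 + C) = 6 + C)
l(F) = F*(6 + F) (l(F) = (6 + F)*F = F*(6 + F))
-148*(l(6 - 6) + 137) = -148*((6 - 6)*(6 + (6 - 6)) + 137) = -148*(0*(6 + 0) + 137) = -148*(0*6 + 137) = -148*(0 + 137) = -148*137 = -20276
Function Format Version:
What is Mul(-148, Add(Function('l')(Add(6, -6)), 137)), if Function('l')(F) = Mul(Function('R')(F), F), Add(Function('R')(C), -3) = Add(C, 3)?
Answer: -20276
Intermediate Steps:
Function('R')(C) = Add(6, C) (Function('R')(C) = Add(3, Add(C, 3)) = Add(3, Add(3, C)) = Add(6, C))
Function('l')(F) = Mul(F, Add(6, F)) (Function('l')(F) = Mul(Add(6, F), F) = Mul(F, Add(6, F)))
Mul(-148, Add(Function('l')(Add(6, -6)), 137)) = Mul(-148, Add(Mul(Add(6, -6), Add(6, Add(6, -6))), 137)) = Mul(-148, Add(Mul(0, Add(6, 0)), 137)) = Mul(-148, Add(Mul(0, 6), 137)) = Mul(-148, Add(0, 137)) = Mul(-148, 137) = -20276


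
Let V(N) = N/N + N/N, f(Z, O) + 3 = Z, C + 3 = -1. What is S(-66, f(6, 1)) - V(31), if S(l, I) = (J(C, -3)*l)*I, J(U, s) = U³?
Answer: 12670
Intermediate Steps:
C = -4 (C = -3 - 1 = -4)
f(Z, O) = -3 + Z
S(l, I) = -64*I*l (S(l, I) = ((-4)³*l)*I = (-64*l)*I = -64*I*l)
V(N) = 2 (V(N) = 1 + 1 = 2)
S(-66, f(6, 1)) - V(31) = -64*(-3 + 6)*(-66) - 1*2 = -64*3*(-66) - 2 = 12672 - 2 = 12670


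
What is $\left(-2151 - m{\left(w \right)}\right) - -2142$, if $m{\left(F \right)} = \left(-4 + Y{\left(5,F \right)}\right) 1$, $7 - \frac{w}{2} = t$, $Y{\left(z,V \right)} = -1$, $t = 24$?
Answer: $-4$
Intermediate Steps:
$w = -34$ ($w = 14 - 48 = -34$)
$m{\left(F \right)} = -5$ ($m{\left(F \right)} = \left(-4 - 1\right) 1 = \left(-5\right) 1 = -5$)
$\left(-2151 - m{\left(w \right)}\right) - -2142 = \left(-2151 - -5\right) - -2142 = \left(-2151 + 5\right) + 2142 = -2146 + 2142 = -4$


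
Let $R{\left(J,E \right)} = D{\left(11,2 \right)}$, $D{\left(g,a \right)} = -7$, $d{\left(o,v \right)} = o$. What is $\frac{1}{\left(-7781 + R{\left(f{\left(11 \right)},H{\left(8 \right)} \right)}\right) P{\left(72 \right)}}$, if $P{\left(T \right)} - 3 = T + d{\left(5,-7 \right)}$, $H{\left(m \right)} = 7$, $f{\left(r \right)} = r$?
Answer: $- \frac{1}{623040} \approx -1.605 \cdot 10^{-6}$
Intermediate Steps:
$P{\left(T \right)} = 8 + T$ ($P{\left(T \right)} = 3 + \left(T + 5\right) = 3 + \left(5 + T\right) = 8 + T$)
$R{\left(J,E \right)} = -7$
$\frac{1}{\left(-7781 + R{\left(f{\left(11 \right)},H{\left(8 \right)} \right)}\right) P{\left(72 \right)}} = \frac{1}{\left(-7781 - 7\right) \left(8 + 72\right)} = \frac{1}{\left(-7788\right) 80} = \left(- \frac{1}{7788}\right) \frac{1}{80} = - \frac{1}{623040}$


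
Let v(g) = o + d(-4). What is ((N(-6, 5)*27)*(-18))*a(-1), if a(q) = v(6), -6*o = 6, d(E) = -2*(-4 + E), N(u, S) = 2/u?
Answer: 2430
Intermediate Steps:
d(E) = 8 - 2*E
o = -1 (o = -⅙*6 = -1)
v(g) = 15 (v(g) = -1 + (8 - 2*(-4)) = -1 + (8 + 8) = -1 + 16 = 15)
a(q) = 15
((N(-6, 5)*27)*(-18))*a(-1) = (((2/(-6))*27)*(-18))*15 = (((2*(-⅙))*27)*(-18))*15 = (-⅓*27*(-18))*15 = -9*(-18)*15 = 162*15 = 2430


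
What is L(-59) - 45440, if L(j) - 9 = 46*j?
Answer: -48145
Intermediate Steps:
L(j) = 9 + 46*j
L(-59) - 45440 = (9 + 46*(-59)) - 45440 = (9 - 2714) - 45440 = -2705 - 45440 = -48145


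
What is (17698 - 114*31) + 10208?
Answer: 24372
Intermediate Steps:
(17698 - 114*31) + 10208 = (17698 - 3534) + 10208 = 14164 + 10208 = 24372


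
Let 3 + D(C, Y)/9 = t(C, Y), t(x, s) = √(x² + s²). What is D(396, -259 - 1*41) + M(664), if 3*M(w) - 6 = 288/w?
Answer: -2063/83 + 108*√1714 ≈ 4446.4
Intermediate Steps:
t(x, s) = √(s² + x²)
D(C, Y) = -27 + 9*√(C² + Y²) (D(C, Y) = -27 + 9*√(Y² + C²) = -27 + 9*√(C² + Y²))
M(w) = 2 + 96/w (M(w) = 2 + (288/w)/3 = 2 + 96/w)
D(396, -259 - 1*41) + M(664) = (-27 + 9*√(396² + (-259 - 1*41)²)) + (2 + 96/664) = (-27 + 9*√(156816 + (-259 - 41)²)) + (2 + 96*(1/664)) = (-27 + 9*√(156816 + (-300)²)) + (2 + 12/83) = (-27 + 9*√(156816 + 90000)) + 178/83 = (-27 + 9*√246816) + 178/83 = (-27 + 9*(12*√1714)) + 178/83 = (-27 + 108*√1714) + 178/83 = -2063/83 + 108*√1714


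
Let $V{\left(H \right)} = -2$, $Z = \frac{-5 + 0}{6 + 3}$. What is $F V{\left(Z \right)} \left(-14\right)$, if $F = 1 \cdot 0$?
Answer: $0$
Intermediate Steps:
$F = 0$
$Z = - \frac{5}{9} \approx -0.55556$
$F V{\left(Z \right)} \left(-14\right) = 0 \left(-2\right) \left(-14\right) = 0 \left(-14\right) = 0$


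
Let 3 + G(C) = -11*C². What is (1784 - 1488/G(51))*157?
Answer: 1335778608/4769 ≈ 2.8010e+5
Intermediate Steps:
G(C) = -3 - 11*C²
(1784 - 1488/G(51))*157 = (1784 - 1488/(-3 - 11*51²))*157 = (1784 - 1488/(-3 - 11*2601))*157 = (1784 - 1488/(-3 - 28611))*157 = (1784 - 1488/(-28614))*157 = (1784 - 1488*(-1)/28614)*157 = (1784 - 1*(-248/4769))*157 = (1784 + 248/4769)*157 = (8508144/4769)*157 = 1335778608/4769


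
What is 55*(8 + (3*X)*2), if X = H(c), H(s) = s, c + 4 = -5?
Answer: -2530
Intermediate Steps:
c = -9 (c = -4 - 5 = -9)
X = -9
55*(8 + (3*X)*2) = 55*(8 + (3*(-9))*2) = 55*(8 - 27*2) = 55*(8 - 54) = 55*(-46) = -2530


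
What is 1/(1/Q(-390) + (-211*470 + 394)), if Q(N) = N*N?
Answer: -152100/15023829599 ≈ -1.0124e-5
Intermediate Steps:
Q(N) = N**2
1/(1/Q(-390) + (-211*470 + 394)) = 1/(1/((-390)**2) + (-211*470 + 394)) = 1/(1/152100 + (-99170 + 394)) = 1/(1/152100 - 98776) = 1/(-15023829599/152100) = -152100/15023829599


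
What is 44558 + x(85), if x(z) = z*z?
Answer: 51783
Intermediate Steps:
x(z) = z**2
44558 + x(85) = 44558 + 85**2 = 44558 + 7225 = 51783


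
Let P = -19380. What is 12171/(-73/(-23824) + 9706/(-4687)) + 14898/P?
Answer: -1463436491022153/248595435130 ≈ -5886.8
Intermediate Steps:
12171/(-73/(-23824) + 9706/(-4687)) + 14898/P = 12171/(-73/(-23824) + 9706/(-4687)) + 14898/(-19380) = 12171/(-73*(-1/23824) + 9706*(-1/4687)) + 14898*(-1/19380) = 12171/(73/23824 - 9706/4687) - 2483/3230 = 12171/(-230893593/111663088) - 2483/3230 = 12171*(-111663088/230893593) - 2483/3230 = -453017148016/76964531 - 2483/3230 = -1463436491022153/248595435130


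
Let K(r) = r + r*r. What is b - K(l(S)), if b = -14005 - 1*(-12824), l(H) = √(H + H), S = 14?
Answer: -1209 - 2*√7 ≈ -1214.3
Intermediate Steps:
l(H) = √2*√H (l(H) = √(2*H) = √2*√H)
K(r) = r + r²
b = -1181 (b = -14005 + 12824 = -1181)
b - K(l(S)) = -1181 - √2*√14*(1 + √2*√14) = -1181 - 2*√7*(1 + 2*√7)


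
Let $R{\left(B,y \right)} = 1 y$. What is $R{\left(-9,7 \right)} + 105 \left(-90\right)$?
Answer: $-9443$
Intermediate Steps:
$R{\left(B,y \right)} = y$
$R{\left(-9,7 \right)} + 105 \left(-90\right) = 7 + 105 \left(-90\right) = 7 - 9450 = -9443$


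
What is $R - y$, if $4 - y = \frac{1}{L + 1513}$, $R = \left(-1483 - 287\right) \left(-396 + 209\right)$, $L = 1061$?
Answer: $\frac{851957965}{2574} \approx 3.3099 \cdot 10^{5}$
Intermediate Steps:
$R = 330990$ ($R = \left(-1770\right) \left(-187\right) = 330990$)
$y = \frac{10295}{2574}$ ($y = 4 - \frac{1}{1061 + 1513} = 4 - \frac{1}{2574} = \frac{10295}{2574} \approx 3.9996$)
$R - y = 330990 - \frac{10295}{2574} = \frac{851957965}{2574}$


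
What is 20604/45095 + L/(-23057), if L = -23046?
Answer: 1514325798/1039755415 ≈ 1.4564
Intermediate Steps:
20604/45095 + L/(-23057) = 20604/45095 - 23046/(-23057) = 20604*(1/45095) - 23046*(-1/23057) = 20604/45095 + 23046/23057 = 1514325798/1039755415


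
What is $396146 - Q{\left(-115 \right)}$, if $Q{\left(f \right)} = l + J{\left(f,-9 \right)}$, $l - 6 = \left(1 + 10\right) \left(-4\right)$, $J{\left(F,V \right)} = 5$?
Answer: $396179$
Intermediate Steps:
$l = -38$ ($l = 6 + \left(1 + 10\right) \left(-4\right) = 6 + 11 \left(-4\right) = 6 - 44 = -38$)
$Q{\left(f \right)} = -33$ ($Q{\left(f \right)} = -38 + 5 = -33$)
$396146 - Q{\left(-115 \right)} = 396146 - -33 = 396146 + 33 = 396179$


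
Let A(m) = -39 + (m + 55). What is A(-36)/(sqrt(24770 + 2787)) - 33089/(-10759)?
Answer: 163/53 - 20*sqrt(27557)/27557 ≈ 2.9550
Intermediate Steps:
A(m) = 16 + m (A(m) = -39 + (55 + m) = 16 + m)
A(-36)/(sqrt(24770 + 2787)) - 33089/(-10759) = (16 - 36)/(sqrt(24770 + 2787)) - 33089/(-10759) = -20*sqrt(27557)/27557 - 33089*(-1/10759) = -20*sqrt(27557)/27557 + 163/53 = 163/53 - 20*sqrt(27557)/27557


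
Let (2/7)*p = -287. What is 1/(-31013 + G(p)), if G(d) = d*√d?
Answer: -248104/15802936081 + 28126*I*√82/15802936081 ≈ -1.57e-5 + 1.6117e-5*I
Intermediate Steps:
p = -2009/2 (p = (7/2)*(-287) = -2009/2 ≈ -1004.5)
G(d) = d^(3/2)
1/(-31013 + G(p)) = 1/(-31013 + (-2009/2)^(3/2)) = 1/(-31013 - 14063*I*√82/4)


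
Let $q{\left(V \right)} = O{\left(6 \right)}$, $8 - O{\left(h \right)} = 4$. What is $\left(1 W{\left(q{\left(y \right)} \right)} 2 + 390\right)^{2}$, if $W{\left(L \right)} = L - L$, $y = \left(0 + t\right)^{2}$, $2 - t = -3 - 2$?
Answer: $152100$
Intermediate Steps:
$t = 7$ ($t = 2 - \left(-3 - 2\right) = 2 - -5 = 2 + 5 = 7$)
$O{\left(h \right)} = 4$ ($O{\left(h \right)} = 8 - 4 = 4$)
$y = 49$ ($y = \left(0 + 7\right)^{2} = 7^{2} = 49$)
$q{\left(V \right)} = 4$
$W{\left(L \right)} = 0$
$\left(1 W{\left(q{\left(y \right)} \right)} 2 + 390\right)^{2} = \left(1 \cdot 0 \cdot 2 + 390\right)^{2} = \left(0 \cdot 2 + 390\right)^{2} = \left(0 + 390\right)^{2} = 390^{2} = 152100$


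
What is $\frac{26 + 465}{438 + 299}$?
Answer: $\frac{491}{737} \approx 0.66621$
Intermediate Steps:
$\frac{26 + 465}{438 + 299} = \frac{491}{737}$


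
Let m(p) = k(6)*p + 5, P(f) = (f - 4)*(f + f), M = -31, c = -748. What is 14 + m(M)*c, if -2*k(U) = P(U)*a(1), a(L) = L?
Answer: -281982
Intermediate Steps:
P(f) = 2*f*(-4 + f) (P(f) = (-4 + f)*(2*f) = 2*f*(-4 + f))
k(U) = -U*(-4 + U) (k(U) = -2*U*(-4 + U)/2 = -U*(-4 + U))
m(p) = 5 - 12*p (m(p) = (6*(4 - 1*6))*p + 5 = (6*(4 - 6))*p + 5 = (6*(-2))*p + 5 = -12*p + 5 = 5 - 12*p)
14 + m(M)*c = 14 + (5 - 12*(-31))*(-748) = 14 + (5 + 372)*(-748) = 14 + 377*(-748) = 14 - 281996 = -281982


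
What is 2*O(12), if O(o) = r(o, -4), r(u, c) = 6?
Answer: 12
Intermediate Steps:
O(o) = 6
2*O(12) = 2*6 = 12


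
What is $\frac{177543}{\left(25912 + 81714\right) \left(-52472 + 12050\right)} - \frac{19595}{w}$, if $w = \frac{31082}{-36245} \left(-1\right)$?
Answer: $- \frac{514964296673552471}{22536823483684} \approx -22850.0$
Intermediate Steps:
$w = \frac{31082}{36245}$ ($w = 31082 \left(- \frac{1}{36245}\right) \left(-1\right) = \left(- \frac{31082}{36245}\right) \left(-1\right) = \frac{31082}{36245} \approx 0.85755$)
$\frac{177543}{\left(25912 + 81714\right) \left(-52472 + 12050\right)} - \frac{19595}{w} = \frac{177543}{\left(25912 + 81714\right) \left(-52472 + 12050\right)} - \frac{19595}{\frac{31082}{36245}} = \frac{177543}{107626 \left(-40422\right)} - \frac{710220775}{31082} = \frac{177543}{-4350458172} - \frac{710220775}{31082} = 177543 \left(- \frac{1}{4350458172}\right) - \frac{710220775}{31082} = - \frac{59181}{1450152724} - \frac{710220775}{31082} = - \frac{514964296673552471}{22536823483684}$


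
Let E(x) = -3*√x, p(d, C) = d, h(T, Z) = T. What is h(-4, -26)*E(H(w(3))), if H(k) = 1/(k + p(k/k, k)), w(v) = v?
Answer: 6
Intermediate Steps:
H(k) = 1/(1 + k) (H(k) = 1/(k + k/k) = 1/(k + 1) = 1/(1 + k))
h(-4, -26)*E(H(w(3))) = -(-12)*√(1/(1 + 3)) = -(-12)*√(1/4) = -(-12)*√(¼) = -(-12)/2 = -4*(-3/2) = 6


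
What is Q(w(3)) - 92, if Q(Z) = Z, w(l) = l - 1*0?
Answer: -89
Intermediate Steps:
w(l) = l (w(l) = l + 0 = l)
Q(w(3)) - 92 = 3 - 92 = -89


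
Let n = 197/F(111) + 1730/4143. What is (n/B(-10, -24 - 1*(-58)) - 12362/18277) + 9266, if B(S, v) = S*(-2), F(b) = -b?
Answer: 24722346144161/2668285340 ≈ 9265.3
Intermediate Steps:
n = -69349/51097 (n = 197/((-1*111)) + 1730/4143 = 197/(-111) + 1730*(1/4143) = 197*(-1/111) + 1730/4143 = -197/111 + 1730/4143 = -69349/51097 ≈ -1.3572)
B(S, v) = -2*S
(n/B(-10, -24 - 1*(-58)) - 12362/18277) + 9266 = (-69349/(51097*((-2*(-10)))) - 12362/18277) + 9266 = (-69349/51097/20 - 12362*1/18277) + 9266 = (-69349/51097*1/20 - 1766/2611) + 9266 = (-69349/1021940 - 1766/2611) + 9266 = -1985816279/2668285340 + 9266 = 24722346144161/2668285340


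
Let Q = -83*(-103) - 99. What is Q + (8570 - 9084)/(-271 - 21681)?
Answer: 92747457/10976 ≈ 8450.0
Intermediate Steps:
Q = 8450 (Q = 8549 - 99 = 8450)
Q + (8570 - 9084)/(-271 - 21681) = 8450 + (8570 - 9084)/(-271 - 21681) = 8450 - 514/(-21952) = 8450 - 514*(-1/21952) = 8450 + 257/10976 = 92747457/10976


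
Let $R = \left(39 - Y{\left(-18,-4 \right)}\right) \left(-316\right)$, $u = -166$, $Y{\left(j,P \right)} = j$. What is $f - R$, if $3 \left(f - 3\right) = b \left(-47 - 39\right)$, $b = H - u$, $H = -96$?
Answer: $\frac{48025}{3} \approx 16008.0$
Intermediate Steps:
$b = 70$ ($b = -96 - -166 = -96 + 166 = 70$)
$R = -18012$ ($R = \left(39 - -18\right) \left(-316\right) = \left(39 + 18\right) \left(-316\right) = 57 \left(-316\right) = -18012$)
$f = - \frac{6011}{3}$ ($f = 3 + \frac{70 \left(-47 - 39\right)}{3} = 3 + \frac{70 \left(-86\right)}{3} = 3 + \frac{1}{3} \left(-6020\right) = 3 - \frac{6020}{3} = - \frac{6011}{3} \approx -2003.7$)
$f - R = - \frac{6011}{3} - -18012 = - \frac{6011}{3} + 18012 = \frac{48025}{3}$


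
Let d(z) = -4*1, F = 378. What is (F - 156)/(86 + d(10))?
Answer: 111/41 ≈ 2.7073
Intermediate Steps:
d(z) = -4
(F - 156)/(86 + d(10)) = (378 - 156)/(86 - 4) = 222/82 = 222*(1/82) = 111/41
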